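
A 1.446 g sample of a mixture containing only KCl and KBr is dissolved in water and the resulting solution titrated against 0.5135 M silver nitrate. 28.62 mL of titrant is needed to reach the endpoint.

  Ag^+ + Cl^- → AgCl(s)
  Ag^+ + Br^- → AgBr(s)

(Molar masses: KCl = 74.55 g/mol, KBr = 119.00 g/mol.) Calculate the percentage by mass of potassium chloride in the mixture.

35.13 %

n(AgNO3) = 0.02862 × 0.5135 = 0.01470 mol
Let x = n(KCl), y = n(KBr).
Titrant: 1x + 1y = 0.01470;  mass: 74.55x + 119.00y = 1.446
Solving, x = 6.814 × 10^-3 mol, y = 7.883 × 10^-3 mol
mass of KCl = 6.814 × 10^-3 × 74.55 = 0.5080 g
% KCl = 0.5080 / 1.446 × 100 = 35.13 %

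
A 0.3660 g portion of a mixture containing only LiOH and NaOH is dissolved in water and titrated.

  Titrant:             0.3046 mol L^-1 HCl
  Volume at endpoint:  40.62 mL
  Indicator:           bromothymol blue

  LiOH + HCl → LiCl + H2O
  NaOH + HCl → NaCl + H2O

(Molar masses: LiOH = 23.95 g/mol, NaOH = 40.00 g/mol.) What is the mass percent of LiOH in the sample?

52.56 %

n(HCl) = 0.04062 × 0.3046 = 0.01237 mol
Let x = n(LiOH), y = n(NaOH).
Titrant: 1x + 1y = 0.01237;  mass: 23.95x + 40.00y = 0.3660
Solving, x = 8.032 × 10^-3 mol, y = 4.341 × 10^-3 mol
mass of LiOH = 8.032 × 10^-3 × 23.95 = 0.1924 g
% LiOH = 0.1924 / 0.3660 × 100 = 52.56 %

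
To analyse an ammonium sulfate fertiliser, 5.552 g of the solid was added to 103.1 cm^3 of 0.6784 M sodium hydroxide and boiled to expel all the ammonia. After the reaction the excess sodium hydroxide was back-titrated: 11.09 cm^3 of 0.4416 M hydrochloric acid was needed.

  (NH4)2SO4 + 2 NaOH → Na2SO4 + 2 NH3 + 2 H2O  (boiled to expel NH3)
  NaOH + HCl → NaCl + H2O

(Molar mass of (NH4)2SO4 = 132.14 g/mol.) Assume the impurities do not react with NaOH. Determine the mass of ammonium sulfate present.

n(NaOH) added = 0.1031 × 0.6784 = 0.06994 mol
n(HCl) used in back-titration = 0.01109 × 0.4416 = 4.897 × 10^-3 mol
n(NaOH) left over = 4.897 × 10^-3 mol (1:1 ratio)
n(NaOH) consumed by analyte = 0.06994 − 4.897 × 10^-3 = 0.06505 mol
From the 1:2 ratio, n((NH4)2SO4) = 1/2 × 0.06505 = 0.03252 mol
mass of (NH4)2SO4 = 0.03252 × 132.14 = 4.298 g

4.298 g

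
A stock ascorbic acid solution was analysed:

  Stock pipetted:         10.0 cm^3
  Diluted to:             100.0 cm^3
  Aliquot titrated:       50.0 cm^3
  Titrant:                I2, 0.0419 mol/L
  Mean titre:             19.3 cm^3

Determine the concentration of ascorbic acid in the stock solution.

0.162 mol/L

C6H8O6 + I2 → C6H6O6 + 2 HI
n(I2) = 0.0193 × 0.0419 = 8.09 × 10^-4 mol
n(C6H8O6) in the aliquot = 8.09 × 10^-4 mol (1:1 ratio)
[C6H8O6]_dilute = 8.09 × 10^-4 / 0.0500 = 0.0162 mol/L
Dilution factor = 100.0 / 10.0 = 10.00
[C6H8O6]_stock = 0.0162 × 10.00 = 0.162 mol/L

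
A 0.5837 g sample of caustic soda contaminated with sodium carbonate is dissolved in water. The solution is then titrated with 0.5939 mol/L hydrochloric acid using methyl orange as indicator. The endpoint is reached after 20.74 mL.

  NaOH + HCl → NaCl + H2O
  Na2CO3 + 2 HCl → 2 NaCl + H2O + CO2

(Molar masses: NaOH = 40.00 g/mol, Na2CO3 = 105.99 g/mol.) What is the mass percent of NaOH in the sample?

36.42 %

n(HCl) = 0.02074 × 0.5939 = 0.01232 mol
Let x = n(NaOH), y = n(Na2CO3).
Titrant: 1x + 2y = 0.01232;  mass: 40.00x + 105.99y = 0.5837
Solving, x = 5.315 × 10^-3 mol, y = 3.501 × 10^-3 mol
mass of NaOH = 5.315 × 10^-3 × 40.00 = 0.2126 g
% NaOH = 0.2126 / 0.5837 × 100 = 36.42 %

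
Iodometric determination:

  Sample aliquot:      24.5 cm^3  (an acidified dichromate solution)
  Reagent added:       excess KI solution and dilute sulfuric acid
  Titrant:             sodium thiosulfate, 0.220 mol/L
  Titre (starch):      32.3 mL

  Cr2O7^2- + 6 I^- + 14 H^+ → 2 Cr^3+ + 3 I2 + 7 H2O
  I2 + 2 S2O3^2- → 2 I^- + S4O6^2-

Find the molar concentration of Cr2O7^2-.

0.0483 mol/L

n(S2O3^2-) = 0.0323 × 0.220 = 7.11 × 10^-3 mol
n(I2) = n(S2O3^2-)/2 = 3.55 × 10^-3 mol
From the 1:3 ratio, n(Cr2O7^2-) in the aliquot = 1/3 × 3.55 × 10^-3 = 1.18 × 10^-3 mol
[Cr2O7^2-] = 1.18 × 10^-3 / 0.0245 = 0.0483 mol/L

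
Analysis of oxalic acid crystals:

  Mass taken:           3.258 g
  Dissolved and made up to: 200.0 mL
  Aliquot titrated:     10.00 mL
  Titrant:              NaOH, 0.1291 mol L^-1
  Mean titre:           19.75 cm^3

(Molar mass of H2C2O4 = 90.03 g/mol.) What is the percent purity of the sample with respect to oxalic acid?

H2C2O4 + 2 NaOH → Na2C2O4 + 2 H2O
n(NaOH) per titration = 0.01975 × 0.1291 = 2.550 × 10^-3 mol
From the 1:2 ratio, n(H2C2O4) in each aliquot = 1/2 × 2.550 × 10^-3 = 1.275 × 10^-3 mol
n(H2C2O4) in the whole flask = 1.275 × 10^-3 × 200.0/10.00 = 0.02550 mol
mass of H2C2O4 = 0.02550 × 90.03 = 2.296 g
% H2C2O4 = 2.296 / 3.258 × 100 = 70.46 %

70.46 %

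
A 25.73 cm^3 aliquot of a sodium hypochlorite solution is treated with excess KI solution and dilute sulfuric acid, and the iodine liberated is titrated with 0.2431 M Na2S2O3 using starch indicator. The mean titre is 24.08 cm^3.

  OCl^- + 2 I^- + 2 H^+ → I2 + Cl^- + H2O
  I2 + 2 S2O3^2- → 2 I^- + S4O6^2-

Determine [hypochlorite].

0.1138 M

n(S2O3^2-) = 0.02408 × 0.2431 = 5.854 × 10^-3 mol
n(I2) = n(S2O3^2-)/2 = 2.927 × 10^-3 mol
n(OCl^-) in the aliquot = 2.927 × 10^-3 mol (1:1 ratio)
[OCl^-] = 2.927 × 10^-3 / 0.02573 = 0.1138 mol/L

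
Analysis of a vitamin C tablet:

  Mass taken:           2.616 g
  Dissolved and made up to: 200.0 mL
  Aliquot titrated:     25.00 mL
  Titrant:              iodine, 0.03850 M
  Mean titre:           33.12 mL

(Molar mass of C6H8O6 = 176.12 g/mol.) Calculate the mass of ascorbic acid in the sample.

1.797 g

C6H8O6 + I2 → C6H6O6 + 2 HI
n(I2) per titration = 0.03312 × 0.03850 = 1.275 × 10^-3 mol
n(C6H8O6) in each aliquot = 1.275 × 10^-3 mol (1:1 ratio)
n(C6H8O6) in the whole flask = 1.275 × 10^-3 × 200.0/25.00 = 0.01020 mol
mass of C6H8O6 = 0.01020 × 176.12 = 1.797 g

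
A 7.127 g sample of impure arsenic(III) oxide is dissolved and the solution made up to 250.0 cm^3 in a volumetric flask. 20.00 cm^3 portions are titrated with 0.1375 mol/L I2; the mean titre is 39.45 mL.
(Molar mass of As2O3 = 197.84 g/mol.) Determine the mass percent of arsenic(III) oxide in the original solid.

As2O3 + 2 I2 + 2 H2O → As2O5 + 4 HI
n(I2) per titration = 0.03945 × 0.1375 = 5.424 × 10^-3 mol
From the 1:2 ratio, n(As2O3) in each aliquot = 1/2 × 5.424 × 10^-3 = 2.712 × 10^-3 mol
n(As2O3) in the whole flask = 2.712 × 10^-3 × 250.0/20.00 = 0.03390 mol
mass of As2O3 = 0.03390 × 197.84 = 6.707 g
% As2O3 = 6.707 / 7.127 × 100 = 94.11 %

94.11 %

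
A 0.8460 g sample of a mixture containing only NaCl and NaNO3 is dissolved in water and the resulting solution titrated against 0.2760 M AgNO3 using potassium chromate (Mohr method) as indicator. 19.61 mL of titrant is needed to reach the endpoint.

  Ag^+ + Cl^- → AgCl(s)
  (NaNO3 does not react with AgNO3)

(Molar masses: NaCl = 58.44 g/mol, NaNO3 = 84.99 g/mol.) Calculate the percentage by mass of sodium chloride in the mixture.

37.39 %

n(AgNO3) = 0.01961 × 0.2760 = 5.412 × 10^-3 mol
Let x = n(NaCl), y = n(NaNO3).
Titrant: 1x = 5.412 × 10^-3;  mass: 58.44x + 84.99y = 0.8460
Solving, x = 5.412 × 10^-3 mol, y = 6.233 × 10^-3 mol
mass of NaCl = 5.412 × 10^-3 × 58.44 = 0.3163 g
% NaCl = 0.3163 / 0.8460 × 100 = 37.39 %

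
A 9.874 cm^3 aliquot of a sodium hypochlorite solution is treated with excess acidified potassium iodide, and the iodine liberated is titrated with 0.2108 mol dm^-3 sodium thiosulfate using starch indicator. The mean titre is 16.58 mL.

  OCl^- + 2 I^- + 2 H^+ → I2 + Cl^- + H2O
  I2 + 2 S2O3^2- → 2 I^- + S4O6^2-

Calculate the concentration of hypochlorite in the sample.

n(S2O3^2-) = 0.01658 × 0.2108 = 3.495 × 10^-3 mol
n(I2) = n(S2O3^2-)/2 = 1.748 × 10^-3 mol
n(OCl^-) in the aliquot = 1.748 × 10^-3 mol (1:1 ratio)
[OCl^-] = 1.748 × 10^-3 / 0.009874 = 0.1770 mol/L

0.1770 mol/L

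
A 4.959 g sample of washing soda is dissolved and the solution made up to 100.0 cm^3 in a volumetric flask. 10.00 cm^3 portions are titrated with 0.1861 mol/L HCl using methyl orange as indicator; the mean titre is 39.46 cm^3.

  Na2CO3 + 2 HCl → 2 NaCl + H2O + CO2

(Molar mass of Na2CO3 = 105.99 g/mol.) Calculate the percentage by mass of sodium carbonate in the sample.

n(HCl) per titration = 0.03946 × 0.1861 = 7.344 × 10^-3 mol
From the 1:2 ratio, n(Na2CO3) in each aliquot = 1/2 × 7.344 × 10^-3 = 3.672 × 10^-3 mol
n(Na2CO3) in the whole flask = 3.672 × 10^-3 × 100.0/10.00 = 0.03672 mol
mass of Na2CO3 = 0.03672 × 105.99 = 3.892 g
% Na2CO3 = 3.892 / 4.959 × 100 = 78.48 %

78.48 %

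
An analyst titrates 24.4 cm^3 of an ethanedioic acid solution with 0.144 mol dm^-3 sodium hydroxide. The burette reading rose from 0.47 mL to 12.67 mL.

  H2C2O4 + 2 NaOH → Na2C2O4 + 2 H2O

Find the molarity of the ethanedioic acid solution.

n(NaOH) = 0.0122 L × 0.144 mol/L = 1.76 × 10^-3 mol
From the 1:2 mole ratio, n(H2C2O4) = 1/2 × 1.76 × 10^-3 = 8.78 × 10^-4 mol
[H2C2O4] = 8.78 × 10^-4 mol / 0.0244 L = 0.0360 mol/L

0.0360 mol/L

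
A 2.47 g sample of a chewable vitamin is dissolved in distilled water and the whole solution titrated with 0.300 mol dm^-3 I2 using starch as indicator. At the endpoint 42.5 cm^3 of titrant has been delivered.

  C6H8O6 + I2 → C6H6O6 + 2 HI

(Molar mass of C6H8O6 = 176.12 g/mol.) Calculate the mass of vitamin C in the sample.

2.25 g

n(I2) = 0.0425 L × 0.300 mol/L = 0.0127 mol
n(C6H8O6) = 0.0127 mol (1:1 ratio)
mass of C6H8O6 = 0.0127 × 176.12 g/mol = 2.25 g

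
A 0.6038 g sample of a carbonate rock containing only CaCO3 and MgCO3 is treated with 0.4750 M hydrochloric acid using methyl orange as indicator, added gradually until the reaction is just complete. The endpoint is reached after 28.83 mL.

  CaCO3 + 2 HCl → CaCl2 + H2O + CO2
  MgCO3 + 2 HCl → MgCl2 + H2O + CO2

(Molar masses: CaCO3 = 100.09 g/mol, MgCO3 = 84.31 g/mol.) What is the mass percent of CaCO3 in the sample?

27.86 %

n(HCl) = 0.02883 × 0.4750 = 0.01369 mol
Let x = n(CaCO3), y = n(MgCO3).
Titrant: 2x + 2y = 0.01369;  mass: 100.09x + 84.31y = 0.6038
Solving, x = 1.681 × 10^-3 mol, y = 5.167 × 10^-3 mol
mass of CaCO3 = 1.681 × 10^-3 × 100.09 = 0.1682 g
% CaCO3 = 0.1682 / 0.6038 × 100 = 27.86 %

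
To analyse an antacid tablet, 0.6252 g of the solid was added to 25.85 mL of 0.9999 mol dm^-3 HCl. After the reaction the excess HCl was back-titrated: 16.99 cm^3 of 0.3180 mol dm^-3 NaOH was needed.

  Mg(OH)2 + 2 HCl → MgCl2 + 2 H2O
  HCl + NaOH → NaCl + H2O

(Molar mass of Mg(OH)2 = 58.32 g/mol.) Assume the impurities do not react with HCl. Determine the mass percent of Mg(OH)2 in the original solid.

n(HCl) added = 0.02585 × 0.9999 = 0.02585 mol
n(NaOH) used in back-titration = 0.01699 × 0.3180 = 5.403 × 10^-3 mol
n(HCl) left over = 5.403 × 10^-3 mol (1:1 ratio)
n(HCl) consumed by analyte = 0.02585 − 5.403 × 10^-3 = 0.02044 mol
From the 1:2 ratio, n(Mg(OH)2) = 1/2 × 0.02044 = 0.01022 mol
mass of Mg(OH)2 = 0.01022 × 58.32 = 0.5962 g
% Mg(OH)2 = 0.5962 / 0.6252 × 100 = 95.36 %

95.36 %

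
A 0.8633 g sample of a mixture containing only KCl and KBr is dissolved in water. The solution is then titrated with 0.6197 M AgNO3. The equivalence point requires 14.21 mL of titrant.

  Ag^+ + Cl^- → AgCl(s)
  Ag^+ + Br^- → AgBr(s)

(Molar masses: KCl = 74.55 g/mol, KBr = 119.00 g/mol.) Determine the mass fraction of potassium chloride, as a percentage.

n(AgNO3) = 0.01421 × 0.6197 = 8.806 × 10^-3 mol
Let x = n(KCl), y = n(KBr).
Titrant: 1x + 1y = 8.806 × 10^-3;  mass: 74.55x + 119.00y = 0.8633
Solving, x = 4.153 × 10^-3 mol, y = 4.653 × 10^-3 mol
mass of KCl = 4.153 × 10^-3 × 74.55 = 0.3096 g
% KCl = 0.3096 / 0.8633 × 100 = 35.86 %

35.86 %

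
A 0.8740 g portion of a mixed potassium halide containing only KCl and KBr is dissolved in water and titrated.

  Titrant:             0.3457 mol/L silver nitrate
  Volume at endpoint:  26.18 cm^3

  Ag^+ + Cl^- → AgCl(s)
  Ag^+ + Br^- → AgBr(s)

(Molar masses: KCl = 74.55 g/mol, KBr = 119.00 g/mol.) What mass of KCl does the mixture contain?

0.3405 g

n(AgNO3) = 0.02618 × 0.3457 = 9.050 × 10^-3 mol
Let x = n(KCl), y = n(KBr).
Titrant: 1x + 1y = 9.050 × 10^-3;  mass: 74.55x + 119.00y = 0.8740
Solving, x = 4.567 × 10^-3 mol, y = 4.483 × 10^-3 mol
mass of KCl = 4.567 × 10^-3 × 74.55 = 0.3405 g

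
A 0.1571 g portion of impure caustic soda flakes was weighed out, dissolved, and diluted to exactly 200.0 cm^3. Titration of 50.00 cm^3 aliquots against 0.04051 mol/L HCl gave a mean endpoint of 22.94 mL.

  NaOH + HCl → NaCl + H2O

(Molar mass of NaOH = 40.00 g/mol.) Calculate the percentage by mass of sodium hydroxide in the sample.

94.65 %

n(HCl) per titration = 0.02294 × 0.04051 = 9.293 × 10^-4 mol
n(NaOH) in each aliquot = 9.293 × 10^-4 mol (1:1 ratio)
n(NaOH) in the whole flask = 9.293 × 10^-4 × 200.0/50.00 = 3.717 × 10^-3 mol
mass of NaOH = 3.717 × 10^-3 × 40.00 = 0.1487 g
% NaOH = 0.1487 / 0.1571 × 100 = 94.65 %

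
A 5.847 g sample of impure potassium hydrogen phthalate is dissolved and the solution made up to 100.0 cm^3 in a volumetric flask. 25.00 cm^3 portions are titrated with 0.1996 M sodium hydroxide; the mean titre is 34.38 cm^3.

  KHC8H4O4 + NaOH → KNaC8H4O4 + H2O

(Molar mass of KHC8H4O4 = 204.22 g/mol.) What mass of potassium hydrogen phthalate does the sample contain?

n(NaOH) per titration = 0.03438 × 0.1996 = 6.862 × 10^-3 mol
n(KHC8H4O4) in each aliquot = 6.862 × 10^-3 mol (1:1 ratio)
n(KHC8H4O4) in the whole flask = 6.862 × 10^-3 × 100.0/25.00 = 0.02745 mol
mass of KHC8H4O4 = 0.02745 × 204.22 = 5.606 g

5.606 g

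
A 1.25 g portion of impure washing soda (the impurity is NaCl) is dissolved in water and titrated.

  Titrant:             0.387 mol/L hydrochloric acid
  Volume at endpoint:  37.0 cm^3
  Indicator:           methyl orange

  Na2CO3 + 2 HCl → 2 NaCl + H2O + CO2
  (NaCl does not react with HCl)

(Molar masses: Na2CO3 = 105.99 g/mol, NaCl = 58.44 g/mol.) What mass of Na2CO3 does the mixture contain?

0.759 g

n(HCl) = 0.0370 × 0.387 = 0.0143 mol
Let x = n(Na2CO3), y = n(NaCl).
Titrant: 2x = 0.0143;  mass: 105.99x + 58.44y = 1.25
Solving, x = 7.16 × 10^-3 mol, y = 8.40 × 10^-3 mol
mass of Na2CO3 = 7.16 × 10^-3 × 105.99 = 0.759 g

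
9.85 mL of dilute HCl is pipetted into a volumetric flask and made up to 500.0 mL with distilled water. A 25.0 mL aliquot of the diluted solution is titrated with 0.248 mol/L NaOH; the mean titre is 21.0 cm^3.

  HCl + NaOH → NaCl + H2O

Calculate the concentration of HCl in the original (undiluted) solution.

10.6 mol/L

n(NaOH) = 0.0210 × 0.248 = 5.21 × 10^-3 mol
n(HCl) in the aliquot = 5.21 × 10^-3 mol (1:1 ratio)
[HCl]_dilute = 5.21 × 10^-3 / 0.0250 = 0.208 mol/L
Dilution factor = 500.0 / 9.85 = 50.76
[HCl]_stock = 0.208 × 50.76 = 10.6 mol/L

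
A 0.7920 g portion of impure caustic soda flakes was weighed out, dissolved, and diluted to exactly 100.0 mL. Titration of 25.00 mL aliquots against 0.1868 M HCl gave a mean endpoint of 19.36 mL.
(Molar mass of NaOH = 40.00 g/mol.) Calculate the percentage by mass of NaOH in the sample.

NaOH + HCl → NaCl + H2O
n(HCl) per titration = 0.01936 × 0.1868 = 3.616 × 10^-3 mol
n(NaOH) in each aliquot = 3.616 × 10^-3 mol (1:1 ratio)
n(NaOH) in the whole flask = 3.616 × 10^-3 × 100.0/25.00 = 0.01447 mol
mass of NaOH = 0.01447 × 40.00 = 0.5786 g
% NaOH = 0.5786 / 0.7920 × 100 = 73.06 %

73.06 %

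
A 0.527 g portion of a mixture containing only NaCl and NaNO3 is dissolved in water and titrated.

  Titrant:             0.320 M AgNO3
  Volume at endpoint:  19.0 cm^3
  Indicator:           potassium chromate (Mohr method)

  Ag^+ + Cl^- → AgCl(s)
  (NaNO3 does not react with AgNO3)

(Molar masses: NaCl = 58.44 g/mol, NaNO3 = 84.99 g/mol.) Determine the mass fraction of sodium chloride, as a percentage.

n(AgNO3) = 0.0190 × 0.320 = 6.08 × 10^-3 mol
Let x = n(NaCl), y = n(NaNO3).
Titrant: 1x = 6.08 × 10^-3;  mass: 58.44x + 84.99y = 0.527
Solving, x = 6.08 × 10^-3 mol, y = 2.02 × 10^-3 mol
mass of NaCl = 6.08 × 10^-3 × 58.44 = 0.355 g
% NaCl = 0.355 / 0.527 × 100 = 67.4 %

67.4 %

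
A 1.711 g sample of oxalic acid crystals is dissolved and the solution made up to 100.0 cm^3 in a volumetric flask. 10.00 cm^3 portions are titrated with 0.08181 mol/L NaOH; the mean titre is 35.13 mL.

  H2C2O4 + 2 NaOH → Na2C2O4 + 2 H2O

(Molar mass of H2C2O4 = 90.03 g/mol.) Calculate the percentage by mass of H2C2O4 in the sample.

n(NaOH) per titration = 0.03513 × 0.08181 = 2.874 × 10^-3 mol
From the 1:2 ratio, n(H2C2O4) in each aliquot = 1/2 × 2.874 × 10^-3 = 1.437 × 10^-3 mol
n(H2C2O4) in the whole flask = 1.437 × 10^-3 × 100.0/10.00 = 0.01437 mol
mass of H2C2O4 = 0.01437 × 90.03 = 1.294 g
% H2C2O4 = 1.294 / 1.711 × 100 = 75.61 %

75.61 %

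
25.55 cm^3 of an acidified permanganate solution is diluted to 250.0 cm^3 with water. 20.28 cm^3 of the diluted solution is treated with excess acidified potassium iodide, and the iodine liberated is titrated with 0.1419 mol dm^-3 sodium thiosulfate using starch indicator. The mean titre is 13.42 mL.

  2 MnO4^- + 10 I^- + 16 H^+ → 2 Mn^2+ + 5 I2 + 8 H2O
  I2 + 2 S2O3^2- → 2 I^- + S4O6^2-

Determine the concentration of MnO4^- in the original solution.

0.1838 mol/L

n(S2O3^2-) = 0.01342 × 0.1419 = 1.904 × 10^-3 mol
n(I2) = n(S2O3^2-)/2 = 9.521 × 10^-4 mol
From the 2:5 ratio, n(MnO4^-) in the aliquot = 2/5 × 9.521 × 10^-4 = 3.809 × 10^-4 mol
[MnO4^-]_dilute = 3.809 × 10^-4 / 0.02028 = 0.01878 mol/L
[MnO4^-]_original = 0.01878 × 250.0/25.55 = 0.1838 mol/L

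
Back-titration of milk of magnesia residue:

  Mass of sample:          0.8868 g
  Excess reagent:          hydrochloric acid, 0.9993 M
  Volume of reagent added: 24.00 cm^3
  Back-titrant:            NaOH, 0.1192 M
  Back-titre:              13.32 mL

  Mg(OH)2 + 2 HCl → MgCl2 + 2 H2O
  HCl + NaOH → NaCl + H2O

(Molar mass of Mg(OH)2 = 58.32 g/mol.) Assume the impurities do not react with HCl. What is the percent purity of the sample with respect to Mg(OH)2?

73.64 %

n(HCl) added = 0.02400 × 0.9993 = 0.02398 mol
n(NaOH) used in back-titration = 0.01332 × 0.1192 = 1.588 × 10^-3 mol
n(HCl) left over = 1.588 × 10^-3 mol (1:1 ratio)
n(HCl) consumed by analyte = 0.02398 − 1.588 × 10^-3 = 0.02240 mol
From the 1:2 ratio, n(Mg(OH)2) = 1/2 × 0.02240 = 0.01120 mol
mass of Mg(OH)2 = 0.01120 × 58.32 = 0.6531 g
% Mg(OH)2 = 0.6531 / 0.8868 × 100 = 73.64 %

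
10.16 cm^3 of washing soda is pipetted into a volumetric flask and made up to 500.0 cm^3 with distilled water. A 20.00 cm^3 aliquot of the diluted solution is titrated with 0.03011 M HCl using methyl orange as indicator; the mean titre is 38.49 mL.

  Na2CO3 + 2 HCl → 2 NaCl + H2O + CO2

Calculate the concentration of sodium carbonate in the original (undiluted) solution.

n(HCl) = 0.03849 × 0.03011 = 1.159 × 10^-3 mol
From the 1:2 ratio, n(Na2CO3) in the aliquot = 1/2 × 1.159 × 10^-3 = 5.795 × 10^-4 mol
[Na2CO3]_dilute = 5.795 × 10^-4 / 0.02000 = 0.02897 mol/L
Dilution factor = 500.0 / 10.16 = 49.21
[Na2CO3]_stock = 0.02897 × 49.21 = 1.426 mol/L

1.426 M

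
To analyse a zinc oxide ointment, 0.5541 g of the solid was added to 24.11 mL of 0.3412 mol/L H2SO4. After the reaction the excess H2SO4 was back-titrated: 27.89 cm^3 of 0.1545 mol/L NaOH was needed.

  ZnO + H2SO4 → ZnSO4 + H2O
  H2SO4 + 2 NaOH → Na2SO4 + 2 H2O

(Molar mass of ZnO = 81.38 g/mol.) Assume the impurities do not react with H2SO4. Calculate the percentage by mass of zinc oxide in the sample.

89.18 %

n(H2SO4) added = 0.02411 × 0.3412 = 8.226 × 10^-3 mol
n(NaOH) used in back-titration = 0.02789 × 0.1545 = 4.309 × 10^-3 mol
From the 1:2 ratio, n(H2SO4) left over = 1/2 × 4.309 × 10^-3 = 2.155 × 10^-3 mol
n(H2SO4) consumed by analyte = 8.226 × 10^-3 − 2.155 × 10^-3 = 6.072 × 10^-3 mol
n(ZnO) = 6.072 × 10^-3 mol (1:1 ratio)
mass of ZnO = 6.072 × 10^-3 × 81.38 = 0.4941 g
% ZnO = 0.4941 / 0.5541 × 100 = 89.18 %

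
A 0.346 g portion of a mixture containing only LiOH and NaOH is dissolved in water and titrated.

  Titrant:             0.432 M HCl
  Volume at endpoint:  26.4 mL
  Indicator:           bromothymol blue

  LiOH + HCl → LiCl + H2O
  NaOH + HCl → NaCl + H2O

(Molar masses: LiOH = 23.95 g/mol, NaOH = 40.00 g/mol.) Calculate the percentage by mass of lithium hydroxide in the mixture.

n(HCl) = 0.0264 × 0.432 = 0.0114 mol
Let x = n(LiOH), y = n(NaOH).
Titrant: 1x + 1y = 0.0114;  mass: 23.95x + 40.00y = 0.346
Solving, x = 6.87 × 10^-3 mol, y = 4.54 × 10^-3 mol
mass of LiOH = 6.87 × 10^-3 × 23.95 = 0.164 g
% LiOH = 0.164 / 0.346 × 100 = 47.5 %

47.5 %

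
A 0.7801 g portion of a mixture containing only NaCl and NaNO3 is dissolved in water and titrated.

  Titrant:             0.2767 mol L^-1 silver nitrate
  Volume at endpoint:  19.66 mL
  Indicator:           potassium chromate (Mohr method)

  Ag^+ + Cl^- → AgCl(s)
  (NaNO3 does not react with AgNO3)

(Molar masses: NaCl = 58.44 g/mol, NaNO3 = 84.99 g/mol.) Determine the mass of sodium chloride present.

0.3179 g

n(AgNO3) = 0.01966 × 0.2767 = 5.440 × 10^-3 mol
Let x = n(NaCl), y = n(NaNO3).
Titrant: 1x = 5.440 × 10^-3;  mass: 58.44x + 84.99y = 0.7801
Solving, x = 5.440 × 10^-3 mol, y = 5.438 × 10^-3 mol
mass of NaCl = 5.440 × 10^-3 × 58.44 = 0.3179 g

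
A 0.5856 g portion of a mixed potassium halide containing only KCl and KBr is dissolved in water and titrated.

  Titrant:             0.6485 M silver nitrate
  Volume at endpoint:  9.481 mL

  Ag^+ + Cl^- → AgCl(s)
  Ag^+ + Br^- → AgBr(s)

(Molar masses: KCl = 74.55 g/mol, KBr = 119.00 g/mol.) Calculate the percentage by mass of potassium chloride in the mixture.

n(AgNO3) = 0.009481 × 0.6485 = 6.148 × 10^-3 mol
Let x = n(KCl), y = n(KBr).
Titrant: 1x + 1y = 6.148 × 10^-3;  mass: 74.55x + 119.00y = 0.5856
Solving, x = 3.286 × 10^-3 mol, y = 2.862 × 10^-3 mol
mass of KCl = 3.286 × 10^-3 × 74.55 = 0.2450 g
% KCl = 0.2450 / 0.5856 × 100 = 41.83 %

41.83 %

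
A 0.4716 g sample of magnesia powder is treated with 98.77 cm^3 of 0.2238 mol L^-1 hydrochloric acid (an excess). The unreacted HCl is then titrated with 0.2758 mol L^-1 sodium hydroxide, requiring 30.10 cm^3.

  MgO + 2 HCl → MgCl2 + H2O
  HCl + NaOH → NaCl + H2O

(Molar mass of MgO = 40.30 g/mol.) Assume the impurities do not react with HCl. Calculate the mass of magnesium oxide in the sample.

0.2781 g

n(HCl) added = 0.09877 × 0.2238 = 0.02210 mol
n(NaOH) used in back-titration = 0.03010 × 0.2758 = 8.302 × 10^-3 mol
n(HCl) left over = 8.302 × 10^-3 mol (1:1 ratio)
n(HCl) consumed by analyte = 0.02210 − 8.302 × 10^-3 = 0.01380 mol
From the 1:2 ratio, n(MgO) = 1/2 × 0.01380 = 6.902 × 10^-3 mol
mass of MgO = 6.902 × 10^-3 × 40.30 = 0.2781 g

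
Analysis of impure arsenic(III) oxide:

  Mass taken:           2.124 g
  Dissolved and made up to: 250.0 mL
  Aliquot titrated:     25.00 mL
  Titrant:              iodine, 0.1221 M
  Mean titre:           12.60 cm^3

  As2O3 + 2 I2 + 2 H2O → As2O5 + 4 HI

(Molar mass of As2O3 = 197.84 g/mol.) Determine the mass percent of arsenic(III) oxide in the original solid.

n(I2) per titration = 0.01260 × 0.1221 = 1.538 × 10^-3 mol
From the 1:2 ratio, n(As2O3) in each aliquot = 1/2 × 1.538 × 10^-3 = 7.692 × 10^-4 mol
n(As2O3) in the whole flask = 7.692 × 10^-4 × 250.0/25.00 = 7.692 × 10^-3 mol
mass of As2O3 = 7.692 × 10^-3 × 197.84 = 1.522 g
% As2O3 = 1.522 / 2.124 × 100 = 71.65 %

71.65 %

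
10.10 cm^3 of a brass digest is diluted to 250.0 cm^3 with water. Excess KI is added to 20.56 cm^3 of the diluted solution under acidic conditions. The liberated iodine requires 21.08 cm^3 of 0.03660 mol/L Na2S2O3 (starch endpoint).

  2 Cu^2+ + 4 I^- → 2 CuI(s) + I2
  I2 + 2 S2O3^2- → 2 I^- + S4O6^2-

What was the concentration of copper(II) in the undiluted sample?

n(S2O3^2-) = 0.02108 × 0.03660 = 7.715 × 10^-4 mol
n(I2) = n(S2O3^2-)/2 = 3.858 × 10^-4 mol
From the 2:1 ratio, n(Cu2+) in the aliquot = 2/1 × 3.858 × 10^-4 = 7.715 × 10^-4 mol
[Cu2+]_dilute = 7.715 × 10^-4 / 0.02056 = 0.03753 mol/L
[Cu2+]_original = 0.03753 × 250.0/10.10 = 0.9289 mol/L

0.9289 mol/L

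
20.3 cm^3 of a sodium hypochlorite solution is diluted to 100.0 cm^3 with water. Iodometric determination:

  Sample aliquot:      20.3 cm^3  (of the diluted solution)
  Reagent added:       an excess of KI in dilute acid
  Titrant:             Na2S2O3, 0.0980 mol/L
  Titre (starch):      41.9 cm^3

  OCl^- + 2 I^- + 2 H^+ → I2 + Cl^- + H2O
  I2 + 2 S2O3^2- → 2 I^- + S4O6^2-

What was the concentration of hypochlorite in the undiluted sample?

n(S2O3^2-) = 0.0419 × 0.0980 = 4.11 × 10^-3 mol
n(I2) = n(S2O3^2-)/2 = 2.05 × 10^-3 mol
n(OCl^-) in the aliquot = 2.05 × 10^-3 mol (1:1 ratio)
[OCl^-]_dilute = 2.05 × 10^-3 / 0.0203 = 0.101 mol/L
[OCl^-]_original = 0.101 × 100.0/20.3 = 0.498 mol/L

0.498 mol/L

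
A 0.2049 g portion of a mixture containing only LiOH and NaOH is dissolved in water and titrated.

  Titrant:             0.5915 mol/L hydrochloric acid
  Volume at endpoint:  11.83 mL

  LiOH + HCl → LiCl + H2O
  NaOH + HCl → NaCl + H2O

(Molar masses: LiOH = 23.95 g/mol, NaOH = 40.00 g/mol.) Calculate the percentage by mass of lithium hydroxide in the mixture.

n(HCl) = 0.01183 × 0.5915 = 6.997 × 10^-3 mol
Let x = n(LiOH), y = n(NaOH).
Titrant: 1x + 1y = 6.997 × 10^-3;  mass: 23.95x + 40.00y = 0.2049
Solving, x = 4.673 × 10^-3 mol, y = 2.325 × 10^-3 mol
mass of LiOH = 4.673 × 10^-3 × 23.95 = 0.1119 g
% LiOH = 0.1119 / 0.2049 × 100 = 54.62 %

54.62 %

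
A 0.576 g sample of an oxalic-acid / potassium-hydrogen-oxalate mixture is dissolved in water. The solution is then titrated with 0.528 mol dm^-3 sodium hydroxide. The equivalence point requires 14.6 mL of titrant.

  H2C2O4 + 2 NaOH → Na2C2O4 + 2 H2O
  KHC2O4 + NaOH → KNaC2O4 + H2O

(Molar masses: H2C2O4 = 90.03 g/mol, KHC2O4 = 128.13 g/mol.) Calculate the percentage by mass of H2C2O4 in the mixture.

n(NaOH) = 0.0146 × 0.528 = 7.71 × 10^-3 mol
Let x = n(H2C2O4), y = n(KHC2O4).
Titrant: 2x + 1y = 7.71 × 10^-3;  mass: 90.03x + 128.13y = 0.576
Solving, x = 2.48 × 10^-3 mol, y = 2.76 × 10^-3 mol
mass of H2C2O4 = 2.48 × 10^-3 × 90.03 = 0.223 g
% H2C2O4 = 0.223 / 0.576 × 100 = 38.7 %

38.7 %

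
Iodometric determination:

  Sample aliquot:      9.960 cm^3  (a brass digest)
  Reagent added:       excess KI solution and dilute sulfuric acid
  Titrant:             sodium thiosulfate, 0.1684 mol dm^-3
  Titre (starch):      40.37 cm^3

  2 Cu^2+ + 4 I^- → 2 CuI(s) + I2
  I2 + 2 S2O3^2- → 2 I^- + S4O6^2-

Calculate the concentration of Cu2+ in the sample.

n(S2O3^2-) = 0.04037 × 0.1684 = 6.798 × 10^-3 mol
n(I2) = n(S2O3^2-)/2 = 3.399 × 10^-3 mol
From the 2:1 ratio, n(Cu2+) in the aliquot = 2/1 × 3.399 × 10^-3 = 6.798 × 10^-3 mol
[Cu2+] = 6.798 × 10^-3 / 0.009960 = 0.6826 mol/L

0.6826 mol/L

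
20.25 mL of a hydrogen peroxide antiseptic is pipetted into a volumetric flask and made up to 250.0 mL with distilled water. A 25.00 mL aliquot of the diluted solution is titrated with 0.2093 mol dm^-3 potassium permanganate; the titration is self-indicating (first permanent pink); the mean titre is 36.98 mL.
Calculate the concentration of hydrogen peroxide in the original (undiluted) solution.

2 MnO4^- + 5 H2O2 + 6 H^+ → 2 Mn^2+ + 5 O2 + 8 H2O
n(KMnO4) = 0.03698 × 0.2093 = 7.740 × 10^-3 mol
From the 5:2 ratio, n(H2O2) in the aliquot = 5/2 × 7.740 × 10^-3 = 0.01935 mol
[H2O2]_dilute = 0.01935 / 0.02500 = 0.7740 mol/L
Dilution factor = 250.0 / 20.25 = 12.35
[H2O2]_stock = 0.7740 × 12.35 = 9.555 mol/L

9.555 mol/L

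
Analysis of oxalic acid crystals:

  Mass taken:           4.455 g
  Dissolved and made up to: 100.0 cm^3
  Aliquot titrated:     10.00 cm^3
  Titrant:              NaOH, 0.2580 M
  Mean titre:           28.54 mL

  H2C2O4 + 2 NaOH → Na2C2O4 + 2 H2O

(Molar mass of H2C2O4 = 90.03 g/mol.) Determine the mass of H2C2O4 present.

n(NaOH) per titration = 0.02854 × 0.2580 = 7.363 × 10^-3 mol
From the 1:2 ratio, n(H2C2O4) in each aliquot = 1/2 × 7.363 × 10^-3 = 3.682 × 10^-3 mol
n(H2C2O4) in the whole flask = 3.682 × 10^-3 × 100.0/10.00 = 0.03682 mol
mass of H2C2O4 = 0.03682 × 90.03 = 3.315 g

3.315 g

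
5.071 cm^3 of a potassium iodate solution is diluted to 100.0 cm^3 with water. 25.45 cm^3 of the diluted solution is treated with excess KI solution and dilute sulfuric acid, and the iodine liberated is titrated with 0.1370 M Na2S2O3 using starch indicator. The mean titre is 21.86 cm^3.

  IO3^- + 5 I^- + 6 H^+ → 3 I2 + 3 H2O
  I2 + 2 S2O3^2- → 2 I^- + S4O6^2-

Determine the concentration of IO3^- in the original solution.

n(S2O3^2-) = 0.02186 × 0.1370 = 2.995 × 10^-3 mol
n(I2) = n(S2O3^2-)/2 = 1.497 × 10^-3 mol
From the 1:3 ratio, n(IO3^-) in the aliquot = 1/3 × 1.497 × 10^-3 = 4.991 × 10^-4 mol
[IO3^-]_dilute = 4.991 × 10^-4 / 0.02545 = 0.01961 mol/L
[IO3^-]_original = 0.01961 × 100.0/5.071 = 0.3868 mol/L

0.3868 M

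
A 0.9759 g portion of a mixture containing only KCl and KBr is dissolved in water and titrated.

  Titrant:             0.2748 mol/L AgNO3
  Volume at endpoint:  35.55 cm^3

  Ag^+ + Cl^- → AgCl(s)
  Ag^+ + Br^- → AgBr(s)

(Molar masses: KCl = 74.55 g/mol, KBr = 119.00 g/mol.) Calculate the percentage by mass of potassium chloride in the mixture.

n(AgNO3) = 0.03555 × 0.2748 = 9.769 × 10^-3 mol
Let x = n(KCl), y = n(KBr).
Titrant: 1x + 1y = 9.769 × 10^-3;  mass: 74.55x + 119.00y = 0.9759
Solving, x = 4.199 × 10^-3 mol, y = 5.571 × 10^-3 mol
mass of KCl = 4.199 × 10^-3 × 74.55 = 0.3130 g
% KCl = 0.3130 / 0.9759 × 100 = 32.07 %

32.07 %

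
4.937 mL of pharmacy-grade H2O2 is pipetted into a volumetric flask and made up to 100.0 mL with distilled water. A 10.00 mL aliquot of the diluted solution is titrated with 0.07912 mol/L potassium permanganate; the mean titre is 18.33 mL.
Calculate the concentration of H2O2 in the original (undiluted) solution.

2 MnO4^- + 5 H2O2 + 6 H^+ → 2 Mn^2+ + 5 O2 + 8 H2O
n(KMnO4) = 0.01833 × 0.07912 = 1.450 × 10^-3 mol
From the 5:2 ratio, n(H2O2) in the aliquot = 5/2 × 1.450 × 10^-3 = 3.626 × 10^-3 mol
[H2O2]_dilute = 3.626 × 10^-3 / 0.01000 = 0.3626 mol/L
Dilution factor = 100.0 / 4.937 = 20.26
[H2O2]_stock = 0.3626 × 20.26 = 7.344 mol/L

7.344 mol/L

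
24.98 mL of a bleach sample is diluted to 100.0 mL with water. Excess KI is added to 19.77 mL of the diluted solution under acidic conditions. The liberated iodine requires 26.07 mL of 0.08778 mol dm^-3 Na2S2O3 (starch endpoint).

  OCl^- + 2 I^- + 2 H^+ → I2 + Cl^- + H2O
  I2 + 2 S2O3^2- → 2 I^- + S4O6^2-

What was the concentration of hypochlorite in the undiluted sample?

0.2317 mol/L

n(S2O3^2-) = 0.02607 × 0.08778 = 2.288 × 10^-3 mol
n(I2) = n(S2O3^2-)/2 = 1.144 × 10^-3 mol
n(OCl^-) in the aliquot = 1.144 × 10^-3 mol (1:1 ratio)
[OCl^-]_dilute = 1.144 × 10^-3 / 0.01977 = 0.05788 mol/L
[OCl^-]_original = 0.05788 × 100.0/24.98 = 0.2317 mol/L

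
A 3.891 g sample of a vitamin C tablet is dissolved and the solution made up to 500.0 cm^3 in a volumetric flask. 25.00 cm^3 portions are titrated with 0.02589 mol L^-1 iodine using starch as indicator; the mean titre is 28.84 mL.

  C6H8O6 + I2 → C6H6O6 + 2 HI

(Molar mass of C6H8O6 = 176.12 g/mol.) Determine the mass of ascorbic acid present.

2.630 g

n(I2) per titration = 0.02884 × 0.02589 = 7.467 × 10^-4 mol
n(C6H8O6) in each aliquot = 7.467 × 10^-4 mol (1:1 ratio)
n(C6H8O6) in the whole flask = 7.467 × 10^-4 × 500.0/25.00 = 0.01493 mol
mass of C6H8O6 = 0.01493 × 176.12 = 2.630 g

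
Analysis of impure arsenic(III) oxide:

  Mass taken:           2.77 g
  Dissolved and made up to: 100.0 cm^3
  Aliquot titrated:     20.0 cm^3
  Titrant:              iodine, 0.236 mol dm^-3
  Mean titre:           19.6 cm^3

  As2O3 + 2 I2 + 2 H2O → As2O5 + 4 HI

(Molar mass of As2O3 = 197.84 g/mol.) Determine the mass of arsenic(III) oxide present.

2.29 g

n(I2) per titration = 0.0196 × 0.236 = 4.63 × 10^-3 mol
From the 1:2 ratio, n(As2O3) in each aliquot = 1/2 × 4.63 × 10^-3 = 2.31 × 10^-3 mol
n(As2O3) in the whole flask = 2.31 × 10^-3 × 100.0/20.0 = 0.0116 mol
mass of As2O3 = 0.0116 × 197.84 = 2.29 g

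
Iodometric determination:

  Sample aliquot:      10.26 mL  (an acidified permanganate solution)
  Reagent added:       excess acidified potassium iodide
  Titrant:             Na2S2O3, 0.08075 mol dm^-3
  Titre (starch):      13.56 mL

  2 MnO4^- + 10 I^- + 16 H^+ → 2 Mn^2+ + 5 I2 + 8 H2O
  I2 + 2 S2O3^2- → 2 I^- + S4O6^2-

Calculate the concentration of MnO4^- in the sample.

0.02134 mol/L

n(S2O3^2-) = 0.01356 × 0.08075 = 1.095 × 10^-3 mol
n(I2) = n(S2O3^2-)/2 = 5.475 × 10^-4 mol
From the 2:5 ratio, n(MnO4^-) in the aliquot = 2/5 × 5.475 × 10^-4 = 2.190 × 10^-4 mol
[MnO4^-] = 2.190 × 10^-4 / 0.01026 = 0.02134 mol/L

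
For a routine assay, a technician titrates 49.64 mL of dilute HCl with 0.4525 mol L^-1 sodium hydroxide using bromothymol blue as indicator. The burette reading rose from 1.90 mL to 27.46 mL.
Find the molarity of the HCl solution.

0.2330 mol/L

HCl + NaOH → NaCl + H2O
n(NaOH) = 0.02556 L × 0.4525 mol/L = 0.01157 mol
n(HCl) = 0.01157 mol (1:1 mole ratio)
[HCl] = 0.01157 mol / 0.04964 L = 0.2330 mol/L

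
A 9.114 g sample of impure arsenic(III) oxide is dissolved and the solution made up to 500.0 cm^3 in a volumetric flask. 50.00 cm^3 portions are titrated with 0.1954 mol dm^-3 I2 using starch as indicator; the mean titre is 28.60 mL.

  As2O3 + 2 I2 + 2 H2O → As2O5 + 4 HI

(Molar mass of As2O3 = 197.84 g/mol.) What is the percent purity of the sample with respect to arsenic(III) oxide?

n(I2) per titration = 0.02860 × 0.1954 = 5.588 × 10^-3 mol
From the 1:2 ratio, n(As2O3) in each aliquot = 1/2 × 5.588 × 10^-3 = 2.794 × 10^-3 mol
n(As2O3) in the whole flask = 2.794 × 10^-3 × 500.0/50.00 = 0.02794 mol
mass of As2O3 = 0.02794 × 197.84 = 5.528 g
% As2O3 = 5.528 / 9.114 × 100 = 60.65 %

60.65 %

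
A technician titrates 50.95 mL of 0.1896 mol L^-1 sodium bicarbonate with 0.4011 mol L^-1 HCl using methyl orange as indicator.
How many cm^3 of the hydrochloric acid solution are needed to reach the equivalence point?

NaHCO3 + HCl → NaCl + H2O + CO2
n(NaHCO3) = 0.05095 L × 0.1896 mol/L = 9.660 × 10^-3 mol
n(HCl) = 9.660 × 10^-3 mol (1:1 stoichiometry)
V(HCl) = 9.660 × 10^-3 mol / 0.4011 mol/L = 0.02408 L = 24.08 mL

24.08 mL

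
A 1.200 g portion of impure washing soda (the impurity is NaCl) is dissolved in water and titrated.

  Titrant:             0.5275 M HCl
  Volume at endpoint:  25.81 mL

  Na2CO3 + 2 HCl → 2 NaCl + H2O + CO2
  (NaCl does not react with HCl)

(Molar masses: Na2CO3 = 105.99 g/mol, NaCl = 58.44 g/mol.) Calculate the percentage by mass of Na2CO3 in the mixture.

n(HCl) = 0.02581 × 0.5275 = 0.01361 mol
Let x = n(Na2CO3), y = n(NaCl).
Titrant: 2x = 0.01361;  mass: 105.99x + 58.44y = 1.200
Solving, x = 6.807 × 10^-3 mol, y = 8.188 × 10^-3 mol
mass of Na2CO3 = 6.807 × 10^-3 × 105.99 = 0.7215 g
% Na2CO3 = 0.7215 / 1.200 × 100 = 60.13 %

60.13 %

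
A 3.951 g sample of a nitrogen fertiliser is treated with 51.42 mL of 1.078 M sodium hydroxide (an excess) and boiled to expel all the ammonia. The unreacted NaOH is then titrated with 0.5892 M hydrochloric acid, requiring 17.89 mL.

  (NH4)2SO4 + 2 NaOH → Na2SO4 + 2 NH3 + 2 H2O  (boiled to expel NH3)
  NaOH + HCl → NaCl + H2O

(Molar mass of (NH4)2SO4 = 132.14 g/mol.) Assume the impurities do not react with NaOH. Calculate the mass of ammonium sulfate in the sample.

2.966 g

n(NaOH) added = 0.05142 × 1.078 = 0.05543 mol
n(HCl) used in back-titration = 0.01789 × 0.5892 = 0.01054 mol
n(NaOH) left over = 0.01054 mol (1:1 ratio)
n(NaOH) consumed by analyte = 0.05543 − 0.01054 = 0.04489 mol
From the 1:2 ratio, n((NH4)2SO4) = 1/2 × 0.04489 = 0.02244 mol
mass of (NH4)2SO4 = 0.02244 × 132.14 = 2.966 g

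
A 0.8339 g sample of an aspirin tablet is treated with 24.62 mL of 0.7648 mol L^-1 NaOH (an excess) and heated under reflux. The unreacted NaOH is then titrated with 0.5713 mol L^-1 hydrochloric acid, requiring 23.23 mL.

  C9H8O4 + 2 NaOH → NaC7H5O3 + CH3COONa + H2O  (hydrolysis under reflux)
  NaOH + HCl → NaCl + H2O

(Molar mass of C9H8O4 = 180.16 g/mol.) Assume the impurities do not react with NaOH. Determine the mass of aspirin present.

n(NaOH) added = 0.02462 × 0.7648 = 0.01883 mol
n(HCl) used in back-titration = 0.02323 × 0.5713 = 0.01327 mol
n(NaOH) left over = 0.01327 mol (1:1 ratio)
n(NaOH) consumed by analyte = 0.01883 − 0.01327 = 5.558 × 10^-3 mol
From the 1:2 ratio, n(C9H8O4) = 1/2 × 5.558 × 10^-3 = 2.779 × 10^-3 mol
mass of C9H8O4 = 2.779 × 10^-3 × 180.16 = 0.5007 g

0.5007 g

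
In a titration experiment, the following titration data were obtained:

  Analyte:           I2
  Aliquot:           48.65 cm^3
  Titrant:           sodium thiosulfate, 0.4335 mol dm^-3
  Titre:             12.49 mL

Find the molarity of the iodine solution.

0.05565 mol/L

I2 + 2 S2O3^2- → 2 I^- + S4O6^2-
n(Na2S2O3) = 0.01249 L × 0.4335 mol/L = 5.414 × 10^-3 mol
From the 1:2 mole ratio, n(I2) = 1/2 × 5.414 × 10^-3 = 2.707 × 10^-3 mol
[I2] = 2.707 × 10^-3 mol / 0.04865 L = 0.05565 mol/L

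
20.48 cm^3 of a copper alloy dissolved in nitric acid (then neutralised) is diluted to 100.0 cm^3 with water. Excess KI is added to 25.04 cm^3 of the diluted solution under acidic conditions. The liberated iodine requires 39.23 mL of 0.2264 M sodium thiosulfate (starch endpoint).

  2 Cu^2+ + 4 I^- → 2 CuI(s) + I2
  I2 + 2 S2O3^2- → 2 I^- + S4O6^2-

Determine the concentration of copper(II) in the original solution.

1.732 M

n(S2O3^2-) = 0.03923 × 0.2264 = 8.882 × 10^-3 mol
n(I2) = n(S2O3^2-)/2 = 4.441 × 10^-3 mol
From the 2:1 ratio, n(Cu2+) in the aliquot = 2/1 × 4.441 × 10^-3 = 8.882 × 10^-3 mol
[Cu2+]_dilute = 8.882 × 10^-3 / 0.02504 = 0.3547 mol/L
[Cu2+]_original = 0.3547 × 100.0/20.48 = 1.732 mol/L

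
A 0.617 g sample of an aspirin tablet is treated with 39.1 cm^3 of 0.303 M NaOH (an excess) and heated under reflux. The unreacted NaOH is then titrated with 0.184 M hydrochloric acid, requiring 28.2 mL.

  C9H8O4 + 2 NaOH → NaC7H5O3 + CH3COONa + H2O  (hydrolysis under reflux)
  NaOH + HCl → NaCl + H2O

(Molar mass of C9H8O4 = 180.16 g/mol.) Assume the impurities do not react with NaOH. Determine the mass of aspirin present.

n(NaOH) added = 0.0391 × 0.303 = 0.0118 mol
n(HCl) used in back-titration = 0.0282 × 0.184 = 5.19 × 10^-3 mol
n(NaOH) left over = 5.19 × 10^-3 mol (1:1 ratio)
n(NaOH) consumed by analyte = 0.0118 − 5.19 × 10^-3 = 6.66 × 10^-3 mol
From the 1:2 ratio, n(C9H8O4) = 1/2 × 6.66 × 10^-3 = 3.33 × 10^-3 mol
mass of C9H8O4 = 3.33 × 10^-3 × 180.16 = 0.600 g

0.600 g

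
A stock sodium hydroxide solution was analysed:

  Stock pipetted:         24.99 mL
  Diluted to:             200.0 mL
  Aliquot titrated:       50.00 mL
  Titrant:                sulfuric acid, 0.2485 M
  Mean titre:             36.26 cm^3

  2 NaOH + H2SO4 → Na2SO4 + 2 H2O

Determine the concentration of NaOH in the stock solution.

2.885 M

n(H2SO4) = 0.03626 × 0.2485 = 9.011 × 10^-3 mol
From the 2:1 ratio, n(NaOH) in the aliquot = 2/1 × 9.011 × 10^-3 = 0.01802 mol
[NaOH]_dilute = 0.01802 / 0.05000 = 0.3604 mol/L
Dilution factor = 200.0 / 24.99 = 8.003
[NaOH]_stock = 0.3604 × 8.003 = 2.885 mol/L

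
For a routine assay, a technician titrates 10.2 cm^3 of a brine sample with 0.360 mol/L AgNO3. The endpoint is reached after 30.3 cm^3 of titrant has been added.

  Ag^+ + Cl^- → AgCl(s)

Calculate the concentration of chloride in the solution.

1.07 mol/L

n(AgNO3) = 0.0303 L × 0.360 mol/L = 0.0109 mol
n(Cl-) = 0.0109 mol (1:1 mole ratio)
[Cl-] = 0.0109 mol / 0.0102 L = 1.07 mol/L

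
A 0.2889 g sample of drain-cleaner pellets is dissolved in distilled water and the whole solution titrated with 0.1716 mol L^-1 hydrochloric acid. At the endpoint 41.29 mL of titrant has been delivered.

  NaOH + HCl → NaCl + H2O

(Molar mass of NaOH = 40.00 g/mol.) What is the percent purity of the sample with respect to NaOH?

98.10 %

n(HCl) = 0.04129 L × 0.1716 mol/L = 7.085 × 10^-3 mol
n(NaOH) = 7.085 × 10^-3 mol (1:1 ratio)
mass of NaOH = 7.085 × 10^-3 × 40.00 g/mol = 0.2834 g
% NaOH = 0.2834 / 0.2889 × 100 = 98.10 %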